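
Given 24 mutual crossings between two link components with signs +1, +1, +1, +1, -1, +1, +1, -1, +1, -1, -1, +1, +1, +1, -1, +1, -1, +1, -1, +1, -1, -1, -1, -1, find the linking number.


Step 1: Count positive crossings: 13
Step 2: Count negative crossings: 11
Step 3: Sum of signs = 13 - 11 = 2
Step 4: Linking number = sum/2 = 2/2 = 1

1


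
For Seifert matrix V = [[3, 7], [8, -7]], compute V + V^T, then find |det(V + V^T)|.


Step 1: Form V + V^T where V = [[3, 7], [8, -7]]
  V^T = [[3, 8], [7, -7]]
  V + V^T = [[6, 15], [15, -14]]
Step 2: det(V + V^T) = 6*(-14) - 15*15
  = -84 - 225 = -309
Step 3: Knot determinant = |det(V + V^T)| = |-309| = 309

309


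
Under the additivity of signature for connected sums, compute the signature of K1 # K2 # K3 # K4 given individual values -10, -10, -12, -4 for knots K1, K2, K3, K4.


The signature is additive under connected sum.
signature(K1 # K2 # K3 # K4) = (-10) + (-10) + (-12) + (-4)
= -36

-36


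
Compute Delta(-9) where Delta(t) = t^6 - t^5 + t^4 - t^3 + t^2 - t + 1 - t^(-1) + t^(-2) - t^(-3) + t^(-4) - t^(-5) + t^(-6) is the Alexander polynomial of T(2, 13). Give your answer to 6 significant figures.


Substituting t = -9 into Delta(t) = t^6 - t^5 + t^4 - t^3 + t^2 - t + 1 - t^(-1) + t^(-2) - t^(-3) + t^(-4) - t^(-5) + t^(-6):
Term values: (531441) + (59049) + (6561) + (729) + (81) + (9) + (1) + (0.111111) + (0.0123457) + (0.00137174) + (0.000152416) + (1.69351e-05) + (1.88168e-06)
Sum = 597871.125
Rounded to 6 significant figures: 597871

597871


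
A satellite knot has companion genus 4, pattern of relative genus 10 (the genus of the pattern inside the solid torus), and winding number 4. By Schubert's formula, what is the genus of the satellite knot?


Schubert: g(satellite) = g_rel(pattern) + |winding| * g(companion),
where g_rel(pattern) is the genus of the pattern relative to the solid torus.
= 10 + 4 * 4
= 10 + 16 = 26

26


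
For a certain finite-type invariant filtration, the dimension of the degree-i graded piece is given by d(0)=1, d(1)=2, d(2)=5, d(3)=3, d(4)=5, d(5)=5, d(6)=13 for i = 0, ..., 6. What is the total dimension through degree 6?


Total dimension = d(0) + d(1) + ... + d(6)
= 1 + 2 + 5 + 3 + 5 + 5 + 13
= 34

34


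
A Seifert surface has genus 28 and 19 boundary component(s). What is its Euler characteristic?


chi = 2 - 2g - b
= 2 - 2*28 - 19
= 2 - 56 - 19 = -73

-73


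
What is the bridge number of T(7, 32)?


The bridge number of T(p,q) is min(p,q).
min(7, 32) = 7

7


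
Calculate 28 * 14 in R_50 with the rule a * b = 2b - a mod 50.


28 * 14 = 2*14 - 28 mod 50
= 28 - 28 mod 50
= 0 mod 50 = 0

0


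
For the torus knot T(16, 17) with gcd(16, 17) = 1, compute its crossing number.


For a torus knot T(p, q) with gcd(p,q)=1,
the crossing number is min(p*(q-1), q*(p-1)).
p*(q-1) = 16*16 = 256
q*(p-1) = 17*15 = 255
min(256, 255) = 255

255


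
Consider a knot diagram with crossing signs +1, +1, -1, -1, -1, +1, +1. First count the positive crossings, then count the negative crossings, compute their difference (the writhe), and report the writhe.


Step 1: Count positive crossings (+1).
Positive crossings: 4
Step 2: Count negative crossings (-1).
Negative crossings: 3
Step 3: Writhe = (positive) - (negative)
w = 4 - 3 = 1
Step 4: |w| = 1, and w is positive

1


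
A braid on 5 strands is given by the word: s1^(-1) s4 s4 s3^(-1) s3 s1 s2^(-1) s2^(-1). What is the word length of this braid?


The word length counts the number of generators (including inverses).
Listing each generator: s1^(-1), s4, s4, s3^(-1), s3, s1, s2^(-1), s2^(-1)
There are 8 generators in this braid word.

8


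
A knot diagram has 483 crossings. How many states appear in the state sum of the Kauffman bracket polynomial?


Each crossing contributes 2 choices (A-smoothing or B-smoothing).
Total states = 2^483 = 24973988402527937851052777838345330445988785141319769206873255677002973910558124960962448824507935769278615448971252983163583805434306282450321408

24973988402527937851052777838345330445988785141319769206873255677002973910558124960962448824507935769278615448971252983163583805434306282450321408


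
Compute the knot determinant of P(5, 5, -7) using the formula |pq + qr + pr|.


Step 1: Compute pq + qr + pr.
pq = 5*5 = 25
qr = 5*(-7) = -35
pr = 5*(-7) = -35
pq + qr + pr = 25 + (-35) + (-35) = -45
Step 2: Take absolute value.
det(P(5,5,-7)) = |-45| = 45

45


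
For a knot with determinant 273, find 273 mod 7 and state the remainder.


Step 1: A knot is p-colorable if and only if p divides its determinant.
Step 2: Compute 273 mod 7.
273 = 39 * 7 + 0
Step 3: 273 mod 7 = 0
Step 4: The knot is 7-colorable: yes

0


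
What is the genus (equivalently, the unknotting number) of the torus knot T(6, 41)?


For a torus knot T(p,q), both the unknotting number and genus equal (p-1)(q-1)/2.
= (6-1)(41-1)/2
= 5*40/2
= 200/2 = 100

100


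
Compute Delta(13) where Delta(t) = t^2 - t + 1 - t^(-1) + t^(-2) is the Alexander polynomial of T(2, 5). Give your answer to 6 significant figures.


Substituting t = 13 into Delta(t) = t^2 - t + 1 - t^(-1) + t^(-2):
Term values: (169) + (-13) + (1) + (-0.0769231) + (0.00591716)
Sum = 156.9289941
Rounded to 6 significant figures: 156.929

156.929


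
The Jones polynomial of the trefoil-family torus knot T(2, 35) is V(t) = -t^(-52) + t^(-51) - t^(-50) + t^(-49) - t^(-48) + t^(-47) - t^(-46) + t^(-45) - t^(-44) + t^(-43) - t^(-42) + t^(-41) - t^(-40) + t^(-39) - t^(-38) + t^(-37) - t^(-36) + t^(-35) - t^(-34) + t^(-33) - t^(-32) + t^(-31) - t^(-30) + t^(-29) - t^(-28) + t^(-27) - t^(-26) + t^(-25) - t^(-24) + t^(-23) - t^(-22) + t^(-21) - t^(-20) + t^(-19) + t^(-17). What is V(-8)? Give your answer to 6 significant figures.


Substituting t = -8 into V(t) = -t^(-52) + t^(-51) - t^(-50) + t^(-49) - t^(-48) + t^(-47) - t^(-46) + t^(-45) - t^(-44) + t^(-43) - t^(-42) + t^(-41) - t^(-40) + t^(-39) - t^(-38) + t^(-37) - t^(-36) + t^(-35) - t^(-34) + t^(-33) - t^(-32) + t^(-31) - t^(-30) + t^(-29) - t^(-28) + t^(-27) - t^(-26) + t^(-25) - t^(-24) + t^(-23) - t^(-22) + t^(-21) - t^(-20) + t^(-19) + t^(-17):
  (-)t^(-52) = -1.09476e-47
  (+)t^(-51) = -8.75812e-47
  (-)t^(-50) = -7.00649e-46
  (+)t^(-49) = -5.60519e-45
  (-)t^(-48) = -4.48416e-44
  (+)t^(-47) = -3.58732e-43
  (-)t^(-46) = -2.86986e-42
  (+)t^(-45) = -2.29589e-41
  (-)t^(-44) = -1.83671e-40
  (+)t^(-43) = -1.46937e-39
  (-)t^(-42) = -1.17549e-38
  (+)t^(-41) = -9.40395e-38
  (-)t^(-40) = -7.52316e-37
  (+)t^(-39) = -6.01853e-36
  (-)t^(-38) = -4.81482e-35
  (+)t^(-37) = -3.85186e-34
  (-)t^(-36) = -3.08149e-33
  (+)t^(-35) = -2.46519e-32
  (-)t^(-34) = -1.97215e-31
  (+)t^(-33) = -1.57772e-30
  (-)t^(-32) = -1.26218e-29
  (+)t^(-31) = -1.00974e-28
  (-)t^(-30) = -8.07794e-28
  (+)t^(-29) = -6.46235e-27
  (-)t^(-28) = -5.16988e-26
  (+)t^(-27) = -4.1359e-25
  (-)t^(-26) = -3.30872e-24
  (+)t^(-25) = -2.64698e-23
  (-)t^(-24) = -2.11758e-22
  (+)t^(-23) = -1.69407e-21
  (-)t^(-22) = -1.35525e-20
  (+)t^(-21) = -1.0842e-19
  (-)t^(-20) = -8.67362e-19
  (+)t^(-19) = -6.93889e-18
  (+)t^(-17) = -4.44089e-16
Sum = (-1.09476e-47) + (-8.75812e-47) + (-7.00649e-46) + (-5.60519e-45) + (-4.48416e-44) + (-3.58732e-43) + (-2.86986e-42) + (-2.29589e-41) + (-1.83671e-40) + (-1.46937e-39) + (-1.17549e-38) + (-9.40395e-38) + (-7.52316e-37) + (-6.01853e-36) + (-4.81482e-35) + (-3.85186e-34) + (-3.08149e-33) + (-2.46519e-32) + (-1.97215e-31) + (-1.57772e-30) + (-1.26218e-29) + (-1.00974e-28) + (-8.07794e-28) + (-6.46235e-27) + (-5.16988e-26) + (-4.1359e-25) + (-3.30872e-24) + (-2.64698e-23) + (-2.11758e-22) + (-1.69407e-21) + (-1.35525e-20) + (-1.0842e-19) + (-8.67362e-19) + (-6.93889e-18) + (-4.44089e-16)
= -4.520193743e-16
Rounded to 6 significant figures: -4.52019e-16

-4.52019e-16


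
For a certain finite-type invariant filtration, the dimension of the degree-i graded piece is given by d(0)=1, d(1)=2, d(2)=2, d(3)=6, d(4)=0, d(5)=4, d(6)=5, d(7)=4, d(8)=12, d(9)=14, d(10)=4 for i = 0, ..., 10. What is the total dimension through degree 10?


Total dimension = d(0) + d(1) + ... + d(10)
= 1 + 2 + 2 + 6 + 0 + 4 + 5 + 4 + 12 + 14 + 4
= 54

54


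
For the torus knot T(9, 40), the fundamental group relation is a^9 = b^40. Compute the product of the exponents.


The relation is a^9 = b^40.
Product of exponents = 9 * 40
= 360

360


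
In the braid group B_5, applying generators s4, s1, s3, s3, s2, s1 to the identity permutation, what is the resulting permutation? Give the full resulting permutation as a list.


Starting with identity [1, 2, 3, 4, 5].
Apply generators in sequence:
  After s4: [1, 2, 3, 5, 4]
  After s1: [2, 1, 3, 5, 4]
  After s3: [2, 1, 5, 3, 4]
  After s3: [2, 1, 3, 5, 4]
  After s2: [2, 3, 1, 5, 4]
  After s1: [3, 2, 1, 5, 4]
Final permutation: [3, 2, 1, 5, 4]

[3, 2, 1, 5, 4]


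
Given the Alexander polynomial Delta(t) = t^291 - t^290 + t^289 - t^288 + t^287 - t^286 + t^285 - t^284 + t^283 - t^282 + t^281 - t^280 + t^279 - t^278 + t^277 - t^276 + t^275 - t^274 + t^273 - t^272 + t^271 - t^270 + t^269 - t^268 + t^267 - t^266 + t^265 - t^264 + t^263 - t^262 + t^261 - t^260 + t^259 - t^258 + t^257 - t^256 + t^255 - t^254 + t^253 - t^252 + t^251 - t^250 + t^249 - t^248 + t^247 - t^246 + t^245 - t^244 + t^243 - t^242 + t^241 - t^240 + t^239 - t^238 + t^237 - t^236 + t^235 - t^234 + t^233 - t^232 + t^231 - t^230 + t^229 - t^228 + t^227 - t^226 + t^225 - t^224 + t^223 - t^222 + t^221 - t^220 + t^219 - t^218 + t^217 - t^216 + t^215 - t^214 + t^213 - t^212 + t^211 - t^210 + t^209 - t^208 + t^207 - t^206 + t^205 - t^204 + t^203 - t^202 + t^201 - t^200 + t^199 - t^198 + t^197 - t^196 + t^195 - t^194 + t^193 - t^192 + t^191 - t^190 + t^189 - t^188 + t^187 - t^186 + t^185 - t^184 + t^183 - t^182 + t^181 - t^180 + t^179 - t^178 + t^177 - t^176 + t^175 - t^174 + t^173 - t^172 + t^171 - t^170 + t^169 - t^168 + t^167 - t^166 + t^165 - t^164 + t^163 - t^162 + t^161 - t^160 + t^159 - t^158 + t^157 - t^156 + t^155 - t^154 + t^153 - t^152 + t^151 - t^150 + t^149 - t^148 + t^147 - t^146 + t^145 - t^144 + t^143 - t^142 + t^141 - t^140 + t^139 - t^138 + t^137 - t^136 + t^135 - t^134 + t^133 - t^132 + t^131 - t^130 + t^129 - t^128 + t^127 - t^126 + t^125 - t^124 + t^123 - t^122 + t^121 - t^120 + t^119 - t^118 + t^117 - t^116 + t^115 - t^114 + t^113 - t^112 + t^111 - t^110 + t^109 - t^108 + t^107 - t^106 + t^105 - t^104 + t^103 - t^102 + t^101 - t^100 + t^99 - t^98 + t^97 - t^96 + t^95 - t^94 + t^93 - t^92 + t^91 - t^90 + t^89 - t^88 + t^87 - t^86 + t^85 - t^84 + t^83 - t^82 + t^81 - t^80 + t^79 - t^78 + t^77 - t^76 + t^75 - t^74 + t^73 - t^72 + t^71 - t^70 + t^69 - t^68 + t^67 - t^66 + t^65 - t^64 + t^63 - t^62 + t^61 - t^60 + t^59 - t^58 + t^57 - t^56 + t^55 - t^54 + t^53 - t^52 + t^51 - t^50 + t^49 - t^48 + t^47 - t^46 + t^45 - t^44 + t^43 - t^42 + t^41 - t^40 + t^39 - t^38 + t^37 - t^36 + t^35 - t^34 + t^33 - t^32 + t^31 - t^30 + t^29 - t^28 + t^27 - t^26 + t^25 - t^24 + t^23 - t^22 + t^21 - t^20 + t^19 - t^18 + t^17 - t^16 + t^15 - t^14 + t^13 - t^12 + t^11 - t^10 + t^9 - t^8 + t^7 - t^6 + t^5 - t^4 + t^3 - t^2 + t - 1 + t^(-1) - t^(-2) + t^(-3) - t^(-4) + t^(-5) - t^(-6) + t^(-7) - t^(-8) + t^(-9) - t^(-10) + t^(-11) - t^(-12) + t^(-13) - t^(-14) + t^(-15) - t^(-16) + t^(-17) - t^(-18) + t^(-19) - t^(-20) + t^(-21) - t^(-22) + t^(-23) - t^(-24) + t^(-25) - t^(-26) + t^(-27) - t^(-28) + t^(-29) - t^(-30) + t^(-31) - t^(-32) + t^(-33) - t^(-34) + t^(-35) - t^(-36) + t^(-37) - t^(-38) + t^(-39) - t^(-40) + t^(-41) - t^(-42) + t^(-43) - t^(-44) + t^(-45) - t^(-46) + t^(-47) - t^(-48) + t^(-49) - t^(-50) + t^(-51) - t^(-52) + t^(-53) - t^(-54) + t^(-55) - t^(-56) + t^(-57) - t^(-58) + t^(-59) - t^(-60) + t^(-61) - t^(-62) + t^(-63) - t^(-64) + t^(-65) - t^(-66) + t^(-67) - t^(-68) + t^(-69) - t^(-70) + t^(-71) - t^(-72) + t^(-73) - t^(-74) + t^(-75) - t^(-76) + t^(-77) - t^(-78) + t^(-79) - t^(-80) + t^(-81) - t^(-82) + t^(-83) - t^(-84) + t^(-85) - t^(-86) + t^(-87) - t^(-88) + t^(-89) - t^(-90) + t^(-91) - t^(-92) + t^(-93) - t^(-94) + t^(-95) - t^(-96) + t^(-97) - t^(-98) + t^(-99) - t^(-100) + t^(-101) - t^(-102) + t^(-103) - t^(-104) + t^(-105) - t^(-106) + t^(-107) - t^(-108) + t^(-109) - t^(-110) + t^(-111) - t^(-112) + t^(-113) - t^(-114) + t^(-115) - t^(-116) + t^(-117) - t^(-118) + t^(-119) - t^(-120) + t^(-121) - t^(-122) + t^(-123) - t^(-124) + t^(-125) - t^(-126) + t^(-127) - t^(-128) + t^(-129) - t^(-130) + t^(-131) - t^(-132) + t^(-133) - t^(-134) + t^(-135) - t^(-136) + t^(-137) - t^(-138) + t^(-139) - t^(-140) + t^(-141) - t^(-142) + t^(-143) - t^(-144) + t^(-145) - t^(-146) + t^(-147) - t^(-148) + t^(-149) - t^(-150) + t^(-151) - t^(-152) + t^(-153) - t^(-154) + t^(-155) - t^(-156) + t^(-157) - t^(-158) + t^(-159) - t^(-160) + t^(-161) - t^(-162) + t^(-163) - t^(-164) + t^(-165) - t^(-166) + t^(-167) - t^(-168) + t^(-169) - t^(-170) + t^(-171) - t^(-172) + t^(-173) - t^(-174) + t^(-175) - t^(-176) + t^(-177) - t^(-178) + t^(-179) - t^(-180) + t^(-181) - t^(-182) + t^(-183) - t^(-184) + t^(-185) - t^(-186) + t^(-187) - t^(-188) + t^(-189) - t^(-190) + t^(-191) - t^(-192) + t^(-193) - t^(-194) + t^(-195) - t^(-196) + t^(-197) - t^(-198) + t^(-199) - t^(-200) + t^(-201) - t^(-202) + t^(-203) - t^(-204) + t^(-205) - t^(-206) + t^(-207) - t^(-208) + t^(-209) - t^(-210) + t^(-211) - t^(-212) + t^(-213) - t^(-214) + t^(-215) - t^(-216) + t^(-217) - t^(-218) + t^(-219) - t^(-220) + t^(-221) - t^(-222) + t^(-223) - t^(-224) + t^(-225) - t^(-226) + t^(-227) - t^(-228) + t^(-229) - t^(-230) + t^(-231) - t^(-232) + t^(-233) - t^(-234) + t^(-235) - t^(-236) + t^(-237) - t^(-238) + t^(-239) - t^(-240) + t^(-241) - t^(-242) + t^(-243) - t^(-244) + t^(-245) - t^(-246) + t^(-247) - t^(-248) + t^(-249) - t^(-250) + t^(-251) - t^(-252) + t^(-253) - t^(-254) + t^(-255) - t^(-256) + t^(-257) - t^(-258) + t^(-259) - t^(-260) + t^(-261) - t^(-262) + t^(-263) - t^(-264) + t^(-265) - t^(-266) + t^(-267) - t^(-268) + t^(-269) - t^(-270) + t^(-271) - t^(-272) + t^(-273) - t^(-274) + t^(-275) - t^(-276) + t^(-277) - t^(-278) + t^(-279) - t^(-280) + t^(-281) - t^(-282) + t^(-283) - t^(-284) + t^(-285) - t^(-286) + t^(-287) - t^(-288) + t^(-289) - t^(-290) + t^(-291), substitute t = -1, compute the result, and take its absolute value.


Step 1: The polynomial has 583 terms with alternating signs, exponents from 291 down to -291.
Step 2: Substitute t = -1. The i-th term has coefficient (-1)^i and exponent (m-i),
  so its value is (-1)^i * (-1)^(m-i) = (-1)^m = -1 for every i.
Step 3: All 583 terms equal -1, so Delta(-1) = 583 * (-1) = -583
Step 4: |Delta(-1)| = 583

583


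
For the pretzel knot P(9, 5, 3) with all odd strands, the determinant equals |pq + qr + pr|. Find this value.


Step 1: Compute pq + qr + pr.
pq = 9*5 = 45
qr = 5*3 = 15
pr = 9*3 = 27
pq + qr + pr = 45 + 15 + 27 = 87
Step 2: Take absolute value.
det(P(9,5,3)) = |87| = 87

87


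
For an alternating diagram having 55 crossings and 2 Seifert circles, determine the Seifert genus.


For alternating knots, g = (c - s + 1)/2.
= (55 - 2 + 1)/2
= 54/2 = 27

27


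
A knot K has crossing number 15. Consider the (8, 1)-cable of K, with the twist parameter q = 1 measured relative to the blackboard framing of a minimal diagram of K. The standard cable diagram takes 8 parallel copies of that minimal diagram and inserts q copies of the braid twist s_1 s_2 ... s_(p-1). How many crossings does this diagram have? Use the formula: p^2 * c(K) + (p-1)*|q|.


Step 1: Each of the c(K) crossings of the companion diagram becomes p*p = p^2 crossings among the p parallel strands, and each of the |q| twists s_1 s_2 ... s_(p-1) adds (p-1) crossings.
  Crossings = p^2 * c(K) + (p-1)*|q|
Step 2: = 8^2 * 15 + (8-1)*1
Step 3: = 64*15 + 7*1
Step 4: = 960 + 7 = 967

967


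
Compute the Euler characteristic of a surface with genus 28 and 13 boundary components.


chi = 2 - 2g - b
= 2 - 2*28 - 13
= 2 - 56 - 13 = -67

-67


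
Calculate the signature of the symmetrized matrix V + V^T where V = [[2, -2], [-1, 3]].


Step 1: V + V^T = [[4, -3], [-3, 6]]
Step 2: trace = 10, det = 15
Step 3: Discriminant = 10^2 - 4*15 = 40
Step 4: Eigenvalues: 8.16228, 1.83772
Step 5: Signature = (# positive eigenvalues) - (# negative eigenvalues) = 2

2


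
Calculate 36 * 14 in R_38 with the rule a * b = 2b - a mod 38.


36 * 14 = 2*14 - 36 mod 38
= 28 - 36 mod 38
= -8 mod 38 = 30

30


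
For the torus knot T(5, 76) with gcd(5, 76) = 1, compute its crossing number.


For a torus knot T(p, q) with gcd(p,q)=1,
the crossing number is min(p*(q-1), q*(p-1)).
p*(q-1) = 5*75 = 375
q*(p-1) = 76*4 = 304
min(375, 304) = 304

304


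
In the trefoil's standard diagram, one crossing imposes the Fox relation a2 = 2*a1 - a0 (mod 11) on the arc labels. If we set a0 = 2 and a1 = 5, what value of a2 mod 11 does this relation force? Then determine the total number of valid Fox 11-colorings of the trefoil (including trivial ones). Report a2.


Step 1: Apply the given crossing relation 2*a1 - a0 - a2 = 0 (mod 11).
  a2 = 2*a1 - a0 mod 11
  a2 = 2*5 - 2 mod 11
  a2 = 10 - 2 mod 11
  a2 = 8 mod 11 = 8
Step 2: The trefoil has determinant 3.
  Number of Fox p-colorings (p prime) is p^2 if p = 3, else p.
  Since 11 does not divide 3, only trivial (constant) colorings exist.
  (So the trial a0 = 2, a1 = 5 with a0 != a1 does NOT extend to a valid coloring of the whole trefoil: the other two crossing relations require 3*(a1 - a0) = 0 (mod 11), which fails.)
  Total colorings = 11
Step 3: a2 = 8, total Fox 11-colorings = 11

8


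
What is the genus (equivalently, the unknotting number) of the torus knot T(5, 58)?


For a torus knot T(p,q), both the unknotting number and genus equal (p-1)(q-1)/2.
= (5-1)(58-1)/2
= 4*57/2
= 228/2 = 114

114


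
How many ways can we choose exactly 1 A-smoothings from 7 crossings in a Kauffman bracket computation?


We choose which 1 of 7 crossings get A-smoothings.
C(7, 1) = 7! / (1! * 6!)
= 7

7


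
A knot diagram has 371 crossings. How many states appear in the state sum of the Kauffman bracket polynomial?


Each crossing contributes 2 choices (A-smoothing or B-smoothing).
Total states = 2^371 = 4809815209520810450717656262224562232065397860164239095208531909697964083434718092213655548692006303809402830848

4809815209520810450717656262224562232065397860164239095208531909697964083434718092213655548692006303809402830848


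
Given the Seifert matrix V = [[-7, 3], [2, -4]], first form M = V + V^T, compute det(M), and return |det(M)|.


Step 1: Form V + V^T where V = [[-7, 3], [2, -4]]
  V^T = [[-7, 2], [3, -4]]
  V + V^T = [[-14, 5], [5, -8]]
Step 2: det(V + V^T) = (-14)*(-8) - 5*5
  = 112 - 25 = 87
Step 3: Knot determinant = |det(V + V^T)| = |87| = 87

87


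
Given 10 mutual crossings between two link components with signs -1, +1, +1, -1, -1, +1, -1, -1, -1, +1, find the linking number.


Step 1: Count positive crossings: 4
Step 2: Count negative crossings: 6
Step 3: Sum of signs = 4 - 6 = -2
Step 4: Linking number = sum/2 = -2/2 = -1

-1


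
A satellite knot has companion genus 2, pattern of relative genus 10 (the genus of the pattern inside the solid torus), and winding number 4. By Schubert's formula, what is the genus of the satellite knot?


Schubert: g(satellite) = g_rel(pattern) + |winding| * g(companion),
where g_rel(pattern) is the genus of the pattern relative to the solid torus.
= 10 + 4 * 2
= 10 + 8 = 18

18


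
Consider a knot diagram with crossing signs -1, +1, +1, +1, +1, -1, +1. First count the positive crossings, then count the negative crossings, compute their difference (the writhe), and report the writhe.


Step 1: Count positive crossings (+1).
Positive crossings: 5
Step 2: Count negative crossings (-1).
Negative crossings: 2
Step 3: Writhe = (positive) - (negative)
w = 5 - 2 = 3
Step 4: |w| = 3, and w is positive

3


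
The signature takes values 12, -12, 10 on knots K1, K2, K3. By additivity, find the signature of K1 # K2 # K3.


The signature is additive under connected sum.
signature(K1 # K2 # K3) = (12) + (-12) + (10)
= 10

10


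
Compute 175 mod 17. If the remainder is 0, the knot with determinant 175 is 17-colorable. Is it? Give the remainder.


Step 1: A knot is p-colorable if and only if p divides its determinant.
Step 2: Compute 175 mod 17.
175 = 10 * 17 + 5
Step 3: 175 mod 17 = 5
Step 4: The knot is 17-colorable: no

5


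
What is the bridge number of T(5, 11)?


The bridge number of T(p,q) is min(p,q).
min(5, 11) = 5

5


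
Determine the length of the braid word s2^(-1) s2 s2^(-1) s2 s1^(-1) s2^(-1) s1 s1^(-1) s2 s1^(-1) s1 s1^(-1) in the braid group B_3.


The word length counts the number of generators (including inverses).
Listing each generator: s2^(-1), s2, s2^(-1), s2, s1^(-1), s2^(-1), s1, s1^(-1), s2, s1^(-1), s1, s1^(-1)
There are 12 generators in this braid word.

12


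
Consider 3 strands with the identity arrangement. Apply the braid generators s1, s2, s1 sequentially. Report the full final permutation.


Starting with identity [1, 2, 3].
Apply generators in sequence:
  After s1: [2, 1, 3]
  After s2: [2, 3, 1]
  After s1: [3, 2, 1]
Final permutation: [3, 2, 1]

[3, 2, 1]


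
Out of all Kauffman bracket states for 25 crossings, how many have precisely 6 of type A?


We choose which 6 of 25 crossings get A-smoothings.
C(25, 6) = 25! / (6! * 19!)
= 177100

177100


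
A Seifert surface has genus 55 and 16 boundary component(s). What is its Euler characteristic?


chi = 2 - 2g - b
= 2 - 2*55 - 16
= 2 - 110 - 16 = -124

-124


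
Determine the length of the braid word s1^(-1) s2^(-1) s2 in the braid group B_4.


The word length counts the number of generators (including inverses).
Listing each generator: s1^(-1), s2^(-1), s2
There are 3 generators in this braid word.

3


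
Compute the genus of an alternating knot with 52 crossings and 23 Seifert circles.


For alternating knots, g = (c - s + 1)/2.
= (52 - 23 + 1)/2
= 30/2 = 15

15


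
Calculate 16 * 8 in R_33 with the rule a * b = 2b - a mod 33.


16 * 8 = 2*8 - 16 mod 33
= 16 - 16 mod 33
= 0 mod 33 = 0

0


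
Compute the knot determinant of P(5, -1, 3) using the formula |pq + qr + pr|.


Step 1: Compute pq + qr + pr.
pq = 5*(-1) = -5
qr = (-1)*3 = -3
pr = 5*3 = 15
pq + qr + pr = -5 + (-3) + 15 = 7
Step 2: Take absolute value.
det(P(5,-1,3)) = |7| = 7

7


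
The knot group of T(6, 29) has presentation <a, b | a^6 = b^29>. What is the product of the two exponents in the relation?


The relation is a^6 = b^29.
Product of exponents = 6 * 29
= 174

174


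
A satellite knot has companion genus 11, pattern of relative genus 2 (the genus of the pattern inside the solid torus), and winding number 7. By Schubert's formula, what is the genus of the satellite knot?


Schubert: g(satellite) = g_rel(pattern) + |winding| * g(companion),
where g_rel(pattern) is the genus of the pattern relative to the solid torus.
= 2 + 7 * 11
= 2 + 77 = 79

79


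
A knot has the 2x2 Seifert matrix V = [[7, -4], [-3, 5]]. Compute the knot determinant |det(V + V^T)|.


Step 1: Form V + V^T where V = [[7, -4], [-3, 5]]
  V^T = [[7, -3], [-4, 5]]
  V + V^T = [[14, -7], [-7, 10]]
Step 2: det(V + V^T) = 14*10 - (-7)*(-7)
  = 140 - 49 = 91
Step 3: Knot determinant = |det(V + V^T)| = |91| = 91

91


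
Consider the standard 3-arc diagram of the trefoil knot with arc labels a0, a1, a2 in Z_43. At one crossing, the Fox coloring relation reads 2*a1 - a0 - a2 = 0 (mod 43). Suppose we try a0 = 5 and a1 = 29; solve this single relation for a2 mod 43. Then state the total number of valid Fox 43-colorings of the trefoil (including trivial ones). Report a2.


Step 1: Apply the given crossing relation 2*a1 - a0 - a2 = 0 (mod 43).
  a2 = 2*a1 - a0 mod 43
  a2 = 2*29 - 5 mod 43
  a2 = 58 - 5 mod 43
  a2 = 53 mod 43 = 10
Step 2: The trefoil has determinant 3.
  Number of Fox p-colorings (p prime) is p^2 if p = 3, else p.
  Since 43 does not divide 3, only trivial (constant) colorings exist.
  (So the trial a0 = 5, a1 = 29 with a0 != a1 does NOT extend to a valid coloring of the whole trefoil: the other two crossing relations require 3*(a1 - a0) = 0 (mod 43), which fails.)
  Total colorings = 43
Step 3: a2 = 10, total Fox 43-colorings = 43

10


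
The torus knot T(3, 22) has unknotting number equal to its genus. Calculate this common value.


For a torus knot T(p,q), both the unknotting number and genus equal (p-1)(q-1)/2.
= (3-1)(22-1)/2
= 2*21/2
= 42/2 = 21

21


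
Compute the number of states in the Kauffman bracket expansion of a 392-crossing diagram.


Each crossing contributes 2 choices (A-smoothing or B-smoothing).
Total states = 2^392 = 10086913586276986678343434265636765134100413253239154346994763111486904773503285916522052161250538404046496765518544896

10086913586276986678343434265636765134100413253239154346994763111486904773503285916522052161250538404046496765518544896


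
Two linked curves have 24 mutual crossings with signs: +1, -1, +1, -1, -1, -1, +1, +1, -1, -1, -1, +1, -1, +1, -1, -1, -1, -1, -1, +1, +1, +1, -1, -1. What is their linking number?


Step 1: Count positive crossings: 9
Step 2: Count negative crossings: 15
Step 3: Sum of signs = 9 - 15 = -6
Step 4: Linking number = sum/2 = -6/2 = -3

-3


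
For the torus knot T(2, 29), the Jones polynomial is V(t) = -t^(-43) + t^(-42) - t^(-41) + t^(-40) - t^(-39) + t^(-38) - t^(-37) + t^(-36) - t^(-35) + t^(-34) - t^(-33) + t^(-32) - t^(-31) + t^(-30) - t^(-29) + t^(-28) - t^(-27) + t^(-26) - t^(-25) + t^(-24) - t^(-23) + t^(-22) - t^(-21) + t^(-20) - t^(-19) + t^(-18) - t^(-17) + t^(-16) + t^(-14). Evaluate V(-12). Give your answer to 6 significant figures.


Substituting t = -12 into V(t) = -t^(-43) + t^(-42) - t^(-41) + t^(-40) - t^(-39) + t^(-38) - t^(-37) + t^(-36) - t^(-35) + t^(-34) - t^(-33) + t^(-32) - t^(-31) + t^(-30) - t^(-29) + t^(-28) - t^(-27) + t^(-26) - t^(-25) + t^(-24) - t^(-23) + t^(-22) - t^(-21) + t^(-20) - t^(-19) + t^(-18) - t^(-17) + t^(-16) + t^(-14):
  (-)t^(-43) = 3.93737e-47
  (+)t^(-42) = 4.72485e-46
  (-)t^(-41) = 5.66982e-45
  (+)t^(-40) = 6.80378e-44
  (-)t^(-39) = 8.16453e-43
  (+)t^(-38) = 9.79744e-42
  (-)t^(-37) = 1.17569e-40
  (+)t^(-36) = 1.41083e-39
  (-)t^(-35) = 1.693e-38
  (+)t^(-34) = 2.0316e-37
  (-)t^(-33) = 2.43792e-36
  (+)t^(-32) = 2.9255e-35
  (-)t^(-31) = 3.5106e-34
  (+)t^(-30) = 4.21272e-33
  (-)t^(-29) = 5.05526e-32
  (+)t^(-28) = 6.06632e-31
  (-)t^(-27) = 7.27958e-30
  (+)t^(-26) = 8.7355e-29
  (-)t^(-25) = 1.04826e-27
  (+)t^(-24) = 1.25791e-26
  (-)t^(-23) = 1.50949e-25
  (+)t^(-22) = 1.81139e-24
  (-)t^(-21) = 2.17367e-23
  (+)t^(-20) = 2.60841e-22
  (-)t^(-19) = 3.13009e-21
  (+)t^(-18) = 3.7561e-20
  (-)t^(-17) = 4.50732e-19
  (+)t^(-16) = 5.40879e-18
  (+)t^(-14) = 7.78866e-16
Sum = (3.93737e-47) + (4.72485e-46) + (5.66982e-45) + (6.80378e-44) + (8.16453e-43) + (9.79744e-42) + (1.17569e-40) + (1.41083e-39) + (1.693e-38) + (2.0316e-37) + (2.43792e-36) + (2.9255e-35) + (3.5106e-34) + (4.21272e-33) + (5.05526e-32) + (6.06632e-31) + (7.27958e-30) + (8.7355e-29) + (1.04826e-27) + (1.25791e-26) + (1.50949e-25) + (1.81139e-24) + (2.17367e-23) + (2.60841e-22) + (3.13009e-21) + (3.7561e-20) + (4.50732e-19) + (5.40879e-18) + (7.78866e-16)
= 7.847661556e-16
Rounded to 6 significant figures: 7.84766e-16

7.84766e-16


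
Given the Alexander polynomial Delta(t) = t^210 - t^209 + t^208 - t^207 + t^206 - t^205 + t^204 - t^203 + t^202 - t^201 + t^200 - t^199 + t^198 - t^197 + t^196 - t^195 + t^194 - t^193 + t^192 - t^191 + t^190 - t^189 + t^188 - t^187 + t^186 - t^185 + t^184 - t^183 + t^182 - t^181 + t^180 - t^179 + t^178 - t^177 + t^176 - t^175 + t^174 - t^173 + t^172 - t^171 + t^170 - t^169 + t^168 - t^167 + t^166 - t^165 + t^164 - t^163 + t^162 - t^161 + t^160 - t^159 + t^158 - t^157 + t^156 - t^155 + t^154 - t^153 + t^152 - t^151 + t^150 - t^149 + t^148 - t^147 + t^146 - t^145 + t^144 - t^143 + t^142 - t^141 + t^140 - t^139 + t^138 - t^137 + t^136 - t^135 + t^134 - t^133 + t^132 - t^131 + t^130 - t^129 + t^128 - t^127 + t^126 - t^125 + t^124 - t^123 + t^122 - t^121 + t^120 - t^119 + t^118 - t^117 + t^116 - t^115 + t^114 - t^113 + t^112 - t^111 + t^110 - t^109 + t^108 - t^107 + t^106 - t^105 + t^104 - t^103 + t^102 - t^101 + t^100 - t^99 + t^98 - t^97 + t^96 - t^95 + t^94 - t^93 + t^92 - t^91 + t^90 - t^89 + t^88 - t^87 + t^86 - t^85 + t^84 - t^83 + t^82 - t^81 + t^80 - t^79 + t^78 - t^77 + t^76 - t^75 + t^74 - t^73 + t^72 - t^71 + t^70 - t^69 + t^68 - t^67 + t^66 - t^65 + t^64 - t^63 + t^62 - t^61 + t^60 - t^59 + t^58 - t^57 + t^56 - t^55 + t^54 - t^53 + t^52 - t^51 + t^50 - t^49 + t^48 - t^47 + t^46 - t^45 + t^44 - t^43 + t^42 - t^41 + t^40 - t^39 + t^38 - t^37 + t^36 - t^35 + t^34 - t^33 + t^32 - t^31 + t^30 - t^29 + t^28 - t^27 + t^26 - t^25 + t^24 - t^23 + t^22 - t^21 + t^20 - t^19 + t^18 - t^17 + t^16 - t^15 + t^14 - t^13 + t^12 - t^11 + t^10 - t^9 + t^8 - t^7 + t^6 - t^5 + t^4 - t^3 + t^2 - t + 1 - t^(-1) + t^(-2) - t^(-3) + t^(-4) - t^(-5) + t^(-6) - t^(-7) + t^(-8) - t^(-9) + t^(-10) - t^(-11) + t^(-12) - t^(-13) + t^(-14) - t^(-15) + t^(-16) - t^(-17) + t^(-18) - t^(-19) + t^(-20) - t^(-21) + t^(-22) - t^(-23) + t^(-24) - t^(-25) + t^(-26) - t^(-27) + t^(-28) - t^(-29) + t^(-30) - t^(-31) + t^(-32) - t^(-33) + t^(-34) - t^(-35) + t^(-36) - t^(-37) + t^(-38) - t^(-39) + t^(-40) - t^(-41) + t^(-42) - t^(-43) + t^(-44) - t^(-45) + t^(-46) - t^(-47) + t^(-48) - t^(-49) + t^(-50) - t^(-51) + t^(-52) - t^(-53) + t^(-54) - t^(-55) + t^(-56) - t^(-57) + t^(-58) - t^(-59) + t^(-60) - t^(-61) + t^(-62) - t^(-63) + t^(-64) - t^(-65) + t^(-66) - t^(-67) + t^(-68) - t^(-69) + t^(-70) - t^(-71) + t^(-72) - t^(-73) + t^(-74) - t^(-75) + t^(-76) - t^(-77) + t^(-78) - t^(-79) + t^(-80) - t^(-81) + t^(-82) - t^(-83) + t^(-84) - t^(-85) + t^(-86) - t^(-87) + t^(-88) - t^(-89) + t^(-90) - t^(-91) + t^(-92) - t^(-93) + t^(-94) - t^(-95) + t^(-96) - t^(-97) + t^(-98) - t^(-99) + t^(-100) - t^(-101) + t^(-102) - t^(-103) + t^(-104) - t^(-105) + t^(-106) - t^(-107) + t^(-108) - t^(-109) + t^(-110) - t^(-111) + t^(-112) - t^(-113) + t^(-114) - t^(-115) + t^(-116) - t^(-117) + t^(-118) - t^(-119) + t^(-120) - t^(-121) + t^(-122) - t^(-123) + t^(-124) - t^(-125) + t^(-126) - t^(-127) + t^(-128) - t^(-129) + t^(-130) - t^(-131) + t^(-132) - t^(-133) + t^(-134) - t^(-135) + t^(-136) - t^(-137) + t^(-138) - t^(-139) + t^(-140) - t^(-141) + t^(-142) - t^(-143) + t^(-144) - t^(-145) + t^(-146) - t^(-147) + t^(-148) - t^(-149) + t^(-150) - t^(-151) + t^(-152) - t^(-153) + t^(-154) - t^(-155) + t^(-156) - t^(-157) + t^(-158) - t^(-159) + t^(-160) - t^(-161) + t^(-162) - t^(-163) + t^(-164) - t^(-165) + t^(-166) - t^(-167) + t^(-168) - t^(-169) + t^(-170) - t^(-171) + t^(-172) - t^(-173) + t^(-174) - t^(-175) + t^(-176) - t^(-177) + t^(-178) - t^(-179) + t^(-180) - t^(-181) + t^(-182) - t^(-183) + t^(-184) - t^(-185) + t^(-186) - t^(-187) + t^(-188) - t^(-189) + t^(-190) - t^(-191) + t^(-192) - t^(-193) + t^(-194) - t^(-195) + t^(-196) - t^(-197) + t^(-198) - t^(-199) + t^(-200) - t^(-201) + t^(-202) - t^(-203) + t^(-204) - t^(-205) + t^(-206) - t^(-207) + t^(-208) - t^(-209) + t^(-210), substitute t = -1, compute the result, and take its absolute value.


Step 1: The polynomial has 421 terms with alternating signs, exponents from 210 down to -210.
Step 2: Substitute t = -1. The i-th term has coefficient (-1)^i and exponent (m-i),
  so its value is (-1)^i * (-1)^(m-i) = (-1)^m = 1 for every i.
Step 3: All 421 terms equal 1, so Delta(-1) = 421 * (1) = 421
Step 4: |Delta(-1)| = 421

421


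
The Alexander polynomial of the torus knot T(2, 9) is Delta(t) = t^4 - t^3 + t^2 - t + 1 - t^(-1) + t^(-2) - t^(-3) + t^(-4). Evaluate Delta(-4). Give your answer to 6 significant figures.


Substituting t = -4 into Delta(t) = t^4 - t^3 + t^2 - t + 1 - t^(-1) + t^(-2) - t^(-3) + t^(-4):
Term values: (256) + (64) + (16) + (4) + (1) + (0.25) + (0.0625) + (0.015625) + (0.00390625)
Sum = 341.3320312
Rounded to 6 significant figures: 341.332

341.332


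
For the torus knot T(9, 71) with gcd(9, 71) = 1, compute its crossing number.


For a torus knot T(p, q) with gcd(p,q)=1,
the crossing number is min(p*(q-1), q*(p-1)).
p*(q-1) = 9*70 = 630
q*(p-1) = 71*8 = 568
min(630, 568) = 568

568


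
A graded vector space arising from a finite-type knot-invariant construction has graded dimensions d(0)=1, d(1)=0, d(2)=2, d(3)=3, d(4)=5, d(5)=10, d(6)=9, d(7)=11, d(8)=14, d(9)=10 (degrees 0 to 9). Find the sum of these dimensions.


Total dimension = d(0) + d(1) + ... + d(9)
= 1 + 0 + 2 + 3 + 5 + 10 + 9 + 11 + 14 + 10
= 65

65


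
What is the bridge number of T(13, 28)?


The bridge number of T(p,q) is min(p,q).
min(13, 28) = 13

13


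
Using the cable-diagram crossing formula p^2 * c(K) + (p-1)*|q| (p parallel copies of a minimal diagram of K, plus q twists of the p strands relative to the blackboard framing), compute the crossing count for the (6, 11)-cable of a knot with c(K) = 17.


Step 1: Each of the c(K) crossings of the companion diagram becomes p*p = p^2 crossings among the p parallel strands, and each of the |q| twists s_1 s_2 ... s_(p-1) adds (p-1) crossings.
  Crossings = p^2 * c(K) + (p-1)*|q|
Step 2: = 6^2 * 17 + (6-1)*11
Step 3: = 36*17 + 5*11
Step 4: = 612 + 55 = 667

667


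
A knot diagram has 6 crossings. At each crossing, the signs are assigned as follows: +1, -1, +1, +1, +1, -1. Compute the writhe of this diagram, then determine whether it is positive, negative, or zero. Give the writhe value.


Step 1: Count positive crossings (+1).
Positive crossings: 4
Step 2: Count negative crossings (-1).
Negative crossings: 2
Step 3: Writhe = (positive) - (negative)
w = 4 - 2 = 2
Step 4: |w| = 2, and w is positive

2


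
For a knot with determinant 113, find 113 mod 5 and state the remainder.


Step 1: A knot is p-colorable if and only if p divides its determinant.
Step 2: Compute 113 mod 5.
113 = 22 * 5 + 3
Step 3: 113 mod 5 = 3
Step 4: The knot is 5-colorable: no

3


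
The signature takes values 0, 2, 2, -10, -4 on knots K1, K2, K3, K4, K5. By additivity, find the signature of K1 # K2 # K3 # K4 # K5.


The signature is additive under connected sum.
signature(K1 # K2 # K3 # K4 # K5) = (0) + (2) + (2) + (-10) + (-4)
= -10

-10


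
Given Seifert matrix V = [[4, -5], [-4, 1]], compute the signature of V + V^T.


Step 1: V + V^T = [[8, -9], [-9, 2]]
Step 2: trace = 10, det = -65
Step 3: Discriminant = 10^2 - 4*(-65) = 360
Step 4: Eigenvalues: 14.4868, -4.48683
Step 5: Signature = (# positive eigenvalues) - (# negative eigenvalues) = 0

0


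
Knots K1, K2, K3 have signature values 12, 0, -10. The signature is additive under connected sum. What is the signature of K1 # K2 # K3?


The signature is additive under connected sum.
signature(K1 # K2 # K3) = (12) + (0) + (-10)
= 2

2


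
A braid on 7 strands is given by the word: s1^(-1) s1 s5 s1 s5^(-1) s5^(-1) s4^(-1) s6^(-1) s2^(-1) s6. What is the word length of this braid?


The word length counts the number of generators (including inverses).
Listing each generator: s1^(-1), s1, s5, s1, s5^(-1), s5^(-1), s4^(-1), s6^(-1), s2^(-1), s6
There are 10 generators in this braid word.

10


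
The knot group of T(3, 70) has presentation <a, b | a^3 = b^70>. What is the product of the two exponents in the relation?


The relation is a^3 = b^70.
Product of exponents = 3 * 70
= 210

210


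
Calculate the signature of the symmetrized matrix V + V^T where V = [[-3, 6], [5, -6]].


Step 1: V + V^T = [[-6, 11], [11, -12]]
Step 2: trace = -18, det = -49
Step 3: Discriminant = (-18)^2 - 4*(-49) = 520
Step 4: Eigenvalues: 2.40175, -20.4018
Step 5: Signature = (# positive eigenvalues) - (# negative eigenvalues) = 0

0


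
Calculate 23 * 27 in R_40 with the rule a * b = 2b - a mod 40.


23 * 27 = 2*27 - 23 mod 40
= 54 - 23 mod 40
= 31 mod 40 = 31

31


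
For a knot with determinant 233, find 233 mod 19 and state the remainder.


Step 1: A knot is p-colorable if and only if p divides its determinant.
Step 2: Compute 233 mod 19.
233 = 12 * 19 + 5
Step 3: 233 mod 19 = 5
Step 4: The knot is 19-colorable: no

5


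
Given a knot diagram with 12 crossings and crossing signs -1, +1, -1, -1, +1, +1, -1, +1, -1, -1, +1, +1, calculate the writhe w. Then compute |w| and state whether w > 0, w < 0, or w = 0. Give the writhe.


Step 1: Count positive crossings (+1).
Positive crossings: 6
Step 2: Count negative crossings (-1).
Negative crossings: 6
Step 3: Writhe = (positive) - (negative)
w = 6 - 6 = 0
Step 4: |w| = 0, and w is zero

0


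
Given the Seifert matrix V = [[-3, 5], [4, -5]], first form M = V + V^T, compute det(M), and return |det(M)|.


Step 1: Form V + V^T where V = [[-3, 5], [4, -5]]
  V^T = [[-3, 4], [5, -5]]
  V + V^T = [[-6, 9], [9, -10]]
Step 2: det(V + V^T) = (-6)*(-10) - 9*9
  = 60 - 81 = -21
Step 3: Knot determinant = |det(V + V^T)| = |-21| = 21

21


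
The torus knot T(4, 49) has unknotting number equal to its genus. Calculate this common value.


For a torus knot T(p,q), both the unknotting number and genus equal (p-1)(q-1)/2.
= (4-1)(49-1)/2
= 3*48/2
= 144/2 = 72

72


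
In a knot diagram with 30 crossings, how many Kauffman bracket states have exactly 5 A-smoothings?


We choose which 5 of 30 crossings get A-smoothings.
C(30, 5) = 30! / (5! * 25!)
= 142506

142506


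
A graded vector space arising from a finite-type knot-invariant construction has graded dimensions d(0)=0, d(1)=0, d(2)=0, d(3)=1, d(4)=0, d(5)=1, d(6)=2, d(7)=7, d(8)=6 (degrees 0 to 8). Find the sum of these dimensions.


Total dimension = d(0) + d(1) + ... + d(8)
= 0 + 0 + 0 + 1 + 0 + 1 + 2 + 7 + 6
= 17

17


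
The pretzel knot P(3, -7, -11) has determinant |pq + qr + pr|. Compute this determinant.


Step 1: Compute pq + qr + pr.
pq = 3*(-7) = -21
qr = (-7)*(-11) = 77
pr = 3*(-11) = -33
pq + qr + pr = -21 + 77 + (-33) = 23
Step 2: Take absolute value.
det(P(3,-7,-11)) = |23| = 23

23


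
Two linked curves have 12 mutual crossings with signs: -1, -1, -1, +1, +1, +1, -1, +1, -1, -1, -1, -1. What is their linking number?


Step 1: Count positive crossings: 4
Step 2: Count negative crossings: 8
Step 3: Sum of signs = 4 - 8 = -4
Step 4: Linking number = sum/2 = -4/2 = -2

-2


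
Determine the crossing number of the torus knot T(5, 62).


For a torus knot T(p, q) with gcd(p,q)=1,
the crossing number is min(p*(q-1), q*(p-1)).
p*(q-1) = 5*61 = 305
q*(p-1) = 62*4 = 248
min(305, 248) = 248

248


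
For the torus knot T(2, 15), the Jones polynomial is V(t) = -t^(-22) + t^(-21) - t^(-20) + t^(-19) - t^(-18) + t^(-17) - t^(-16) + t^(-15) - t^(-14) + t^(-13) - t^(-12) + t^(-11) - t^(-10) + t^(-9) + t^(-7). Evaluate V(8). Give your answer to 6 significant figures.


Substituting t = 8 into V(t) = -t^(-22) + t^(-21) - t^(-20) + t^(-19) - t^(-18) + t^(-17) - t^(-16) + t^(-15) - t^(-14) + t^(-13) - t^(-12) + t^(-11) - t^(-10) + t^(-9) + t^(-7):
  (-)t^(-22) = -1.35525e-20
  (+)t^(-21) = 1.0842e-19
  (-)t^(-20) = -8.67362e-19
  (+)t^(-19) = 6.93889e-18
  (-)t^(-18) = -5.55112e-17
  (+)t^(-17) = 4.44089e-16
  (-)t^(-16) = -3.55271e-15
  (+)t^(-15) = 2.84217e-14
  (-)t^(-14) = -2.27374e-13
  (+)t^(-13) = 1.81899e-12
  (-)t^(-12) = -1.45519e-11
  (+)t^(-11) = 1.16415e-10
  (-)t^(-10) = -9.31323e-10
  (+)t^(-9) = 7.45058e-09
  (+)t^(-7) = 4.76837e-07
Sum = (-1.35525e-20) + (1.0842e-19) + (-8.67362e-19) + (6.93889e-18) + (-5.55112e-17) + (4.44089e-16) + (-3.55271e-15) + (2.84217e-14) + (-2.27374e-13) + (1.81899e-12) + (-1.45519e-11) + (1.16415e-10) + (-9.31323e-10) + (7.45058e-09) + (4.76837e-07)
= 4.834598965e-07
Rounded to 6 significant figures: 4.8346e-07

4.8346e-07


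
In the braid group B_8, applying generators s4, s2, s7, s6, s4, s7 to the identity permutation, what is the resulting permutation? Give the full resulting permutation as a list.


Starting with identity [1, 2, 3, 4, 5, 6, 7, 8].
Apply generators in sequence:
  After s4: [1, 2, 3, 5, 4, 6, 7, 8]
  After s2: [1, 3, 2, 5, 4, 6, 7, 8]
  After s7: [1, 3, 2, 5, 4, 6, 8, 7]
  After s6: [1, 3, 2, 5, 4, 8, 6, 7]
  After s4: [1, 3, 2, 4, 5, 8, 6, 7]
  After s7: [1, 3, 2, 4, 5, 8, 7, 6]
Final permutation: [1, 3, 2, 4, 5, 8, 7, 6]

[1, 3, 2, 4, 5, 8, 7, 6]
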